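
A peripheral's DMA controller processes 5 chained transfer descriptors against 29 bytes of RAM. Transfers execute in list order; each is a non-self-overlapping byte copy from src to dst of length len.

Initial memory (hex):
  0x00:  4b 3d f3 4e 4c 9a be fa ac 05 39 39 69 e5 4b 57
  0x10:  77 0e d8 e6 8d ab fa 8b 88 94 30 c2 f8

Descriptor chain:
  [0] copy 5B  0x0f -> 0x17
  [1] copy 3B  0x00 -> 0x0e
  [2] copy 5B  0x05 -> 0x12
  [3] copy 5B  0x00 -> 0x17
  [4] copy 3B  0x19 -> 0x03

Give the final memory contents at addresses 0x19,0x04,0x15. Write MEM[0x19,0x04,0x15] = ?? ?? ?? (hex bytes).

MEM[0x19,0x04,0x15] = f3 4e ac

  after D0: wrote 5B at 0x17 = 57770ed8e6
  after D1: wrote 3B at 0x0e = 4b3df3
  after D2: wrote 5B at 0x12 = 9abefaac05
  after D3: wrote 5B at 0x17 = 4b3df34e4c
  after D4: wrote 3B at 0x03 = f34e4c
query mem[0x19]=0xf3, mem[0x04]=0x4e, mem[0x15]=0xac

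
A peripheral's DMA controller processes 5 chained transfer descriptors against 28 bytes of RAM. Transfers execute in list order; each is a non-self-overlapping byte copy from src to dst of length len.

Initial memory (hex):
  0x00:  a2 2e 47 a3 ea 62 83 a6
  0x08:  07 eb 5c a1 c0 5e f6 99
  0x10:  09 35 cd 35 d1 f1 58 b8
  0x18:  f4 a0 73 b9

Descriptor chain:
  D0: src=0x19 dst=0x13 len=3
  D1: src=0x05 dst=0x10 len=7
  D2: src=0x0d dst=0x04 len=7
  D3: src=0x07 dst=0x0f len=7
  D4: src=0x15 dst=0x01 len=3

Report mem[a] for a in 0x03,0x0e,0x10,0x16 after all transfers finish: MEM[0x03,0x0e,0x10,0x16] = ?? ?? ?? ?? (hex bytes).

D0: mem[0x13..0x15] <- [a0 73 b9]
D1: mem[0x10..0x16] <- [62 83 a6 07 eb 5c a1]
D2: mem[0x04..0x0a] <- [5e f6 99 62 83 a6 07]
D3: mem[0x0f..0x15] <- [62 83 a6 07 a1 c0 5e]
D4: mem[0x01..0x03] <- [5e a1 b8]
query mem[0x03]=0xb8, mem[0x0e]=0xf6, mem[0x10]=0x83, mem[0x16]=0xa1

MEM[0x03,0x0e,0x10,0x16] = b8 f6 83 a1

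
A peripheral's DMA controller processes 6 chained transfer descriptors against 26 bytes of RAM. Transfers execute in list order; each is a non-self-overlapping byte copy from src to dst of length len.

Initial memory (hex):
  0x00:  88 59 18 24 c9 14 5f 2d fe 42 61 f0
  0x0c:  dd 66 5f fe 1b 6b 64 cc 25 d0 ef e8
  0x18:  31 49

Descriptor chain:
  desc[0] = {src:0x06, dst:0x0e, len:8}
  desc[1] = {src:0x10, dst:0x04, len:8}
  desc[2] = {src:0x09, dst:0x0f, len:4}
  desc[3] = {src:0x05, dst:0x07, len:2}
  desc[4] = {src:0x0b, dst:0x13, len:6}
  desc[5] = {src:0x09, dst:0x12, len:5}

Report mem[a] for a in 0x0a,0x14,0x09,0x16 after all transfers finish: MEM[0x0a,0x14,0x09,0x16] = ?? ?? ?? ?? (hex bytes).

  after D0: wrote 8B at 0x0e = 5f2dfe4261f0dd66
  after D1: wrote 8B at 0x04 = fe4261f0dd66efe8
  after D2: wrote 4B at 0x0f = 66efe8dd
  after D3: wrote 2B at 0x07 = 4261
  after D4: wrote 6B at 0x13 = e8dd665f66ef
  after D5: wrote 5B at 0x12 = 66efe8dd66
query mem[0x0a]=0xef, mem[0x14]=0xe8, mem[0x09]=0x66, mem[0x16]=0x66

MEM[0x0a,0x14,0x09,0x16] = ef e8 66 66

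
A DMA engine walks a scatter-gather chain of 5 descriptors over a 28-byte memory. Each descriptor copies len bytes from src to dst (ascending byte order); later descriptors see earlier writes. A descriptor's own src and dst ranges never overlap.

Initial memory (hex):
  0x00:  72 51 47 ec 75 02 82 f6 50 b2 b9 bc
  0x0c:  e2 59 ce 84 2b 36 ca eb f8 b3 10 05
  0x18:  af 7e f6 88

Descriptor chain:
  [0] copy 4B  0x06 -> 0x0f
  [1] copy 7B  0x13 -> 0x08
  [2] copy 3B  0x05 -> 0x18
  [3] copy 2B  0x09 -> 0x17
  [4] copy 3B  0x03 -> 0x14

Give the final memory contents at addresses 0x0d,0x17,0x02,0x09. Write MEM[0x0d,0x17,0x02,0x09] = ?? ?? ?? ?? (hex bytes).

MEM[0x0d,0x17,0x02,0x09] = af f8 47 f8

  after D0: wrote 4B at 0x0f = 82f650b2
  after D1: wrote 7B at 0x08 = ebf8b31005af7e
  after D2: wrote 3B at 0x18 = 0282f6
  after D3: wrote 2B at 0x17 = f8b3
  after D4: wrote 3B at 0x14 = ec7502
query mem[0x0d]=0xaf, mem[0x17]=0xf8, mem[0x02]=0x47, mem[0x09]=0xf8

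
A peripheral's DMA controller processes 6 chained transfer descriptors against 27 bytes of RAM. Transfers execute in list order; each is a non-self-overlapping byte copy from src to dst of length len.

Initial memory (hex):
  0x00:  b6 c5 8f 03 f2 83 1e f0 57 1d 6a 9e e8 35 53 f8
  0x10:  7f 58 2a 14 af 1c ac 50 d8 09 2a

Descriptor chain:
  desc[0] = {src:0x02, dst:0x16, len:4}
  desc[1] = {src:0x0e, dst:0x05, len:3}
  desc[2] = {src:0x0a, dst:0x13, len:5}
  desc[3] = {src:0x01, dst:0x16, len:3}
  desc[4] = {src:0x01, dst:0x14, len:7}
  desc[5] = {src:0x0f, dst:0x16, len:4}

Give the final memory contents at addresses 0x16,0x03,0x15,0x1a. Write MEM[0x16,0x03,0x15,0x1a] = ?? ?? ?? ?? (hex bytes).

MEM[0x16,0x03,0x15,0x1a] = f8 03 8f 7f

[0] 0x02->0x16 len=4 : 8f 03 f2 83
[1] 0x0e->0x05 len=3 : 53 f8 7f
[2] 0x0a->0x13 len=5 : 6a 9e e8 35 53
[3] 0x01->0x16 len=3 : c5 8f 03
[4] 0x01->0x14 len=7 : c5 8f 03 f2 53 f8 7f
[5] 0x0f->0x16 len=4 : f8 7f 58 2a
query mem[0x16]=0xf8, mem[0x03]=0x03, mem[0x15]=0x8f, mem[0x1a]=0x7f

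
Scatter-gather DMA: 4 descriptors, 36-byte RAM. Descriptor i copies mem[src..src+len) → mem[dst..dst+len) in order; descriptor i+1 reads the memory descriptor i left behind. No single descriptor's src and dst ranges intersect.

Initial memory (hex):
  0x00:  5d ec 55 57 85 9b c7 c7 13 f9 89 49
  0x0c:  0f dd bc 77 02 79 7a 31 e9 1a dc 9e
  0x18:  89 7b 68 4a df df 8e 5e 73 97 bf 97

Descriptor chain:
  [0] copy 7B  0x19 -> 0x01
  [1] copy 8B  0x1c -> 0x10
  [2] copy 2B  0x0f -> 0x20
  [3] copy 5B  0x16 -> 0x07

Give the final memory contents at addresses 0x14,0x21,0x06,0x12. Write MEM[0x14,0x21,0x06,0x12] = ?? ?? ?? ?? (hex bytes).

MEM[0x14,0x21,0x06,0x12] = 73 df 8e 8e

  after D0: wrote 7B at 0x01 = 7b684adfdf8e5e
  after D1: wrote 8B at 0x10 = dfdf8e5e7397bf97
  after D2: wrote 2B at 0x20 = 77df
  after D3: wrote 5B at 0x07 = bf97897b68
query mem[0x14]=0x73, mem[0x21]=0xdf, mem[0x06]=0x8e, mem[0x12]=0x8e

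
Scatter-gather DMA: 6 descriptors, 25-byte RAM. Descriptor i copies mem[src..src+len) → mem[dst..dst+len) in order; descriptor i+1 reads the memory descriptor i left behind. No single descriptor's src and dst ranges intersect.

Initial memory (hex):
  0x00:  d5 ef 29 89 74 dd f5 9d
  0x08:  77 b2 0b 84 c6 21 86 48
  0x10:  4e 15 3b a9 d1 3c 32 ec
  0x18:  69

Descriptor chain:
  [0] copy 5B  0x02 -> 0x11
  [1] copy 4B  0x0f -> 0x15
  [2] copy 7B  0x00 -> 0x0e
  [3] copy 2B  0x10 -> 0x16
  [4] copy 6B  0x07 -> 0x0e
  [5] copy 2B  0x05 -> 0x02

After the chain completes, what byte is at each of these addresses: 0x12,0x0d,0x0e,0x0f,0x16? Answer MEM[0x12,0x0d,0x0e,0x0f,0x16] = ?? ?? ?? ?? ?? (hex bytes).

MEM[0x12,0x0d,0x0e,0x0f,0x16] = 84 21 9d 77 29

D0: mem[0x11..0x15] <- [29 89 74 dd f5]
D1: mem[0x15..0x18] <- [48 4e 29 89]
D2: mem[0x0e..0x14] <- [d5 ef 29 89 74 dd f5]
D3: mem[0x16..0x17] <- [29 89]
D4: mem[0x0e..0x13] <- [9d 77 b2 0b 84 c6]
D5: mem[0x02..0x03] <- [dd f5]
query mem[0x12]=0x84, mem[0x0d]=0x21, mem[0x0e]=0x9d, mem[0x0f]=0x77, mem[0x16]=0x29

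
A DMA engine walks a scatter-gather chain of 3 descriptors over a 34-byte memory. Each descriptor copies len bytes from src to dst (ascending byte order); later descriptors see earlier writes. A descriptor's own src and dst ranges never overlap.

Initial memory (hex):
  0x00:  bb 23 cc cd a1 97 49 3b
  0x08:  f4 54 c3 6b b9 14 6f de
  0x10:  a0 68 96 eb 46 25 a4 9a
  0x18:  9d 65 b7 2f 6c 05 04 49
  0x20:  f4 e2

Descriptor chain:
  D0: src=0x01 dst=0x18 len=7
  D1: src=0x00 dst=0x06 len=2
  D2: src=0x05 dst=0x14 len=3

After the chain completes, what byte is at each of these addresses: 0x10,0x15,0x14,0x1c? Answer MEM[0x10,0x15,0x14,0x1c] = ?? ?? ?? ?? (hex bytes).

[0] 0x01->0x18 len=7 : 23 cc cd a1 97 49 3b
[1] 0x00->0x06 len=2 : bb 23
[2] 0x05->0x14 len=3 : 97 bb 23
query mem[0x10]=0xa0, mem[0x15]=0xbb, mem[0x14]=0x97, mem[0x1c]=0x97

MEM[0x10,0x15,0x14,0x1c] = a0 bb 97 97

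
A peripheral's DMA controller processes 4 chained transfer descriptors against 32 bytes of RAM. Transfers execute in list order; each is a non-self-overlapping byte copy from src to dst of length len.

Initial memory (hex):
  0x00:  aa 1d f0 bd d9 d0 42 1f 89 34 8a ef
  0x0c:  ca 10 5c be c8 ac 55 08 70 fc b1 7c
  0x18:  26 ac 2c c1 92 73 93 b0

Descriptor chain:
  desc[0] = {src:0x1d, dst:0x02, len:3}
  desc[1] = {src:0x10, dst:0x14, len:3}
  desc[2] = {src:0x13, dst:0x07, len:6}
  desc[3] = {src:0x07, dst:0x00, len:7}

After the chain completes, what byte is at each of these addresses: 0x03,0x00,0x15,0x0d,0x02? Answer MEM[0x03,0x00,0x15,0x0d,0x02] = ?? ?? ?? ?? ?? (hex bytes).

  after D0: wrote 3B at 0x02 = 7393b0
  after D1: wrote 3B at 0x14 = c8ac55
  after D2: wrote 6B at 0x07 = 08c8ac557c26
  after D3: wrote 7B at 0x00 = 08c8ac557c2610
query mem[0x03]=0x55, mem[0x00]=0x08, mem[0x15]=0xac, mem[0x0d]=0x10, mem[0x02]=0xac

MEM[0x03,0x00,0x15,0x0d,0x02] = 55 08 ac 10 ac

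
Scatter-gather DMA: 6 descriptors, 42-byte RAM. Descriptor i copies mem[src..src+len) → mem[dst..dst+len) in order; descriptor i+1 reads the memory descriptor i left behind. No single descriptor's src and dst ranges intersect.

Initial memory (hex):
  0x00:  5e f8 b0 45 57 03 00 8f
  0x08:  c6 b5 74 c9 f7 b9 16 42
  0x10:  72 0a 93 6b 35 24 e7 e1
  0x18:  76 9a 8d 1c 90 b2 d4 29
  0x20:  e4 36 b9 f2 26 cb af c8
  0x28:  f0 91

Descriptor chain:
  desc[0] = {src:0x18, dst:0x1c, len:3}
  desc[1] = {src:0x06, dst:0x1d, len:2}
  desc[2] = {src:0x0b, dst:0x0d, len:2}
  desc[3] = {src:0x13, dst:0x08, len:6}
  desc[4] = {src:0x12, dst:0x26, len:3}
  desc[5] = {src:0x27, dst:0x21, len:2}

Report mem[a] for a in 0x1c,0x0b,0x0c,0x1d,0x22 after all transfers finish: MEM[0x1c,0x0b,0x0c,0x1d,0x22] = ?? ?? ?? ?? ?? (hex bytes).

MEM[0x1c,0x0b,0x0c,0x1d,0x22] = 76 e7 e1 00 35

#0 dst[0x1c+3] := {0x76,0x9a,0x8d}
#1 dst[0x1d+2] := {0x00,0x8f}
#2 dst[0x0d+2] := {0xc9,0xf7}
#3 dst[0x08+6] := {0x6b,0x35,0x24,0xe7,0xe1,0x76}
#4 dst[0x26+3] := {0x93,0x6b,0x35}
#5 dst[0x21+2] := {0x6b,0x35}
query mem[0x1c]=0x76, mem[0x0b]=0xe7, mem[0x0c]=0xe1, mem[0x1d]=0x00, mem[0x22]=0x35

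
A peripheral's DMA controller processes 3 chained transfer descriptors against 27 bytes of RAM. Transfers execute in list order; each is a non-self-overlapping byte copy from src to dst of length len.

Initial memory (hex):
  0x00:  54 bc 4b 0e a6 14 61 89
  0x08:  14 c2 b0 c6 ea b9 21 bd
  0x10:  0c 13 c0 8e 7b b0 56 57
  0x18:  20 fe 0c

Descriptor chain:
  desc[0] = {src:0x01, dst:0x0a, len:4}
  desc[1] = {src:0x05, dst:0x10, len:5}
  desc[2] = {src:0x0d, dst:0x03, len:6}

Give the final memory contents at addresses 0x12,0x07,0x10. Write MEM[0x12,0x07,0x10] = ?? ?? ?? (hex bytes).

D0: mem[0x0a..0x0d] <- [bc 4b 0e a6]
D1: mem[0x10..0x14] <- [14 61 89 14 c2]
D2: mem[0x03..0x08] <- [a6 21 bd 14 61 89]
query mem[0x12]=0x89, mem[0x07]=0x61, mem[0x10]=0x14

MEM[0x12,0x07,0x10] = 89 61 14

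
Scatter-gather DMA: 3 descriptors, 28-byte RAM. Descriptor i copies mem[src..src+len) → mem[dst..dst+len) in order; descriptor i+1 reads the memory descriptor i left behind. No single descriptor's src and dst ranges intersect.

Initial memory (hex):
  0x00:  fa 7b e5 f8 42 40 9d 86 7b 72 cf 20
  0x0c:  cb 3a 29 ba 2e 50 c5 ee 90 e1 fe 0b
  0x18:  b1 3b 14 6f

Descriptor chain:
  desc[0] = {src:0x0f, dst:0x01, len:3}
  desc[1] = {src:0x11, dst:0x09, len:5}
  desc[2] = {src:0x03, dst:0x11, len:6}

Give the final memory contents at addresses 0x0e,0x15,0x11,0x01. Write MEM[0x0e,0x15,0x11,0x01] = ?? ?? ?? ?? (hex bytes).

MEM[0x0e,0x15,0x11,0x01] = 29 86 50 ba

  after D0: wrote 3B at 0x01 = ba2e50
  after D1: wrote 5B at 0x09 = 50c5ee90e1
  after D2: wrote 6B at 0x11 = 5042409d867b
query mem[0x0e]=0x29, mem[0x15]=0x86, mem[0x11]=0x50, mem[0x01]=0xba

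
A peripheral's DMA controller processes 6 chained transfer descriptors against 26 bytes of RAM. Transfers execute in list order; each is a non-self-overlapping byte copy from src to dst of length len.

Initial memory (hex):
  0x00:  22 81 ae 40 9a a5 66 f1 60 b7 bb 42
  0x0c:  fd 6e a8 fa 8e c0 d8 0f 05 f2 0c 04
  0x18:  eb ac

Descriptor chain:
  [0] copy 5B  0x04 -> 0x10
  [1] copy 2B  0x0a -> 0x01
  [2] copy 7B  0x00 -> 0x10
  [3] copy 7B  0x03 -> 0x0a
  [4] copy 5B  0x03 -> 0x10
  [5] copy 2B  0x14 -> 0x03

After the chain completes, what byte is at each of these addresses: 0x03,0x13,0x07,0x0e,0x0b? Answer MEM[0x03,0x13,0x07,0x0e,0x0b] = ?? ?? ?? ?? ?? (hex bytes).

D0: mem[0x10..0x14] <- [9a a5 66 f1 60]
D1: mem[0x01..0x02] <- [bb 42]
D2: mem[0x10..0x16] <- [22 bb 42 40 9a a5 66]
D3: mem[0x0a..0x10] <- [40 9a a5 66 f1 60 b7]
D4: mem[0x10..0x14] <- [40 9a a5 66 f1]
D5: mem[0x03..0x04] <- [f1 a5]
query mem[0x03]=0xf1, mem[0x13]=0x66, mem[0x07]=0xf1, mem[0x0e]=0xf1, mem[0x0b]=0x9a

MEM[0x03,0x13,0x07,0x0e,0x0b] = f1 66 f1 f1 9a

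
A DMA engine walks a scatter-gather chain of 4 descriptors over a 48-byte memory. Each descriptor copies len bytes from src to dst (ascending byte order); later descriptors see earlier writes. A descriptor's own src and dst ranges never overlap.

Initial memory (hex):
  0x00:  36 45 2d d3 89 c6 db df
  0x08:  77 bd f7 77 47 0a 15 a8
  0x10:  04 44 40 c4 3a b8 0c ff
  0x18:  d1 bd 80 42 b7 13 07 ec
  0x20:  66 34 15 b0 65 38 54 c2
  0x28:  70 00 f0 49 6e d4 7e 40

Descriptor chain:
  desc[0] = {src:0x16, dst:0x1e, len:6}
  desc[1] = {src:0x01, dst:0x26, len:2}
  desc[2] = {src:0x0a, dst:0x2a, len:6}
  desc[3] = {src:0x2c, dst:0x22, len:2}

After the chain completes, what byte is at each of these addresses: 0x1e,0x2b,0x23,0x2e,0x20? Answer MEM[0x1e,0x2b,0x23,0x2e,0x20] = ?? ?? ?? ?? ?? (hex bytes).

MEM[0x1e,0x2b,0x23,0x2e,0x20] = 0c 77 0a 15 d1

#0 dst[0x1e+6] := {0x0c,0xff,0xd1,0xbd,0x80,0x42}
#1 dst[0x26+2] := {0x45,0x2d}
#2 dst[0x2a+6] := {0xf7,0x77,0x47,0x0a,0x15,0xa8}
#3 dst[0x22+2] := {0x47,0x0a}
query mem[0x1e]=0x0c, mem[0x2b]=0x77, mem[0x23]=0x0a, mem[0x2e]=0x15, mem[0x20]=0xd1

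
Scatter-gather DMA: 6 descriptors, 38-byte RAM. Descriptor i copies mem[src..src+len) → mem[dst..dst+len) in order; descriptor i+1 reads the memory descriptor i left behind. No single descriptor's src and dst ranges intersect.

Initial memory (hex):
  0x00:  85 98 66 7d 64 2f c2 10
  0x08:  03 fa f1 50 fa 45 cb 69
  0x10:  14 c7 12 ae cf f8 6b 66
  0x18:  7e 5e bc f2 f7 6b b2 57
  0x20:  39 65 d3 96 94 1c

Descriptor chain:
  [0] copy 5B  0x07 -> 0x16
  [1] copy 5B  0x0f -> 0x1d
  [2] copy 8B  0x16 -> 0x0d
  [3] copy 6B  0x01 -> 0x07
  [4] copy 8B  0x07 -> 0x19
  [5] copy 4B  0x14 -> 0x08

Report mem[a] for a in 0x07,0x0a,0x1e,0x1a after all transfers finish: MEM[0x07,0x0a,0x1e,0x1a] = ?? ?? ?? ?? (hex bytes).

  after D0: wrote 5B at 0x16 = 1003faf150
  after D1: wrote 5B at 0x1d = 6914c712ae
  after D2: wrote 8B at 0x0d = 1003faf150f2f769
  after D3: wrote 6B at 0x07 = 98667d642fc2
  after D4: wrote 8B at 0x19 = 98667d642fc21003
  after D5: wrote 4B at 0x08 = 69f81003
query mem[0x07]=0x98, mem[0x0a]=0x10, mem[0x1e]=0xc2, mem[0x1a]=0x66

MEM[0x07,0x0a,0x1e,0x1a] = 98 10 c2 66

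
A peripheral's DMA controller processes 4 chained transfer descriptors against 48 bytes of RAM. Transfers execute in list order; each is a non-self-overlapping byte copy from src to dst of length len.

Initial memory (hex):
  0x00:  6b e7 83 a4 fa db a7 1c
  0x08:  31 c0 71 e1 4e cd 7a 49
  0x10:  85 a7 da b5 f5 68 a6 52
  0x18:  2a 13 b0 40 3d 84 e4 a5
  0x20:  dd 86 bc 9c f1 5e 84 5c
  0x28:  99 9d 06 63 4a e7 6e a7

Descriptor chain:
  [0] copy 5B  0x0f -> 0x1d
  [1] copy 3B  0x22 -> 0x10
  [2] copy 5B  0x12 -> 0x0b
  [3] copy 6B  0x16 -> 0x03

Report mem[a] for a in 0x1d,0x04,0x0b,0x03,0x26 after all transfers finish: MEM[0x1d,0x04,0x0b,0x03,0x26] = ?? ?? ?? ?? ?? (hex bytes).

MEM[0x1d,0x04,0x0b,0x03,0x26] = 49 52 f1 a6 84

#0 dst[0x1d+5] := {0x49,0x85,0xa7,0xda,0xb5}
#1 dst[0x10+3] := {0xbc,0x9c,0xf1}
#2 dst[0x0b+5] := {0xf1,0xb5,0xf5,0x68,0xa6}
#3 dst[0x03+6] := {0xa6,0x52,0x2a,0x13,0xb0,0x40}
query mem[0x1d]=0x49, mem[0x04]=0x52, mem[0x0b]=0xf1, mem[0x03]=0xa6, mem[0x26]=0x84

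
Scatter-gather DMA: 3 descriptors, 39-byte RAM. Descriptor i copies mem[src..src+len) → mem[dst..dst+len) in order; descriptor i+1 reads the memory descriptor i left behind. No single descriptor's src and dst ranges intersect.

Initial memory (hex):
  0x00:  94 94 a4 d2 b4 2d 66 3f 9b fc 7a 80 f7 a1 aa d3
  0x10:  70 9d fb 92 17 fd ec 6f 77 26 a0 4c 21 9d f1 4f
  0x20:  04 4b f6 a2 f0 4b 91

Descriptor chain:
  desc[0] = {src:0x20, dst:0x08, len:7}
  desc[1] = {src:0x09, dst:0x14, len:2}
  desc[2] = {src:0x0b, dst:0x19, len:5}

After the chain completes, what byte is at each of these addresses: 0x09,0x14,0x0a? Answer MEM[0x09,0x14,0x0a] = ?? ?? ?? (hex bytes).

MEM[0x09,0x14,0x0a] = 4b 4b f6

[0] 0x20->0x08 len=7 : 04 4b f6 a2 f0 4b 91
[1] 0x09->0x14 len=2 : 4b f6
[2] 0x0b->0x19 len=5 : a2 f0 4b 91 d3
query mem[0x09]=0x4b, mem[0x14]=0x4b, mem[0x0a]=0xf6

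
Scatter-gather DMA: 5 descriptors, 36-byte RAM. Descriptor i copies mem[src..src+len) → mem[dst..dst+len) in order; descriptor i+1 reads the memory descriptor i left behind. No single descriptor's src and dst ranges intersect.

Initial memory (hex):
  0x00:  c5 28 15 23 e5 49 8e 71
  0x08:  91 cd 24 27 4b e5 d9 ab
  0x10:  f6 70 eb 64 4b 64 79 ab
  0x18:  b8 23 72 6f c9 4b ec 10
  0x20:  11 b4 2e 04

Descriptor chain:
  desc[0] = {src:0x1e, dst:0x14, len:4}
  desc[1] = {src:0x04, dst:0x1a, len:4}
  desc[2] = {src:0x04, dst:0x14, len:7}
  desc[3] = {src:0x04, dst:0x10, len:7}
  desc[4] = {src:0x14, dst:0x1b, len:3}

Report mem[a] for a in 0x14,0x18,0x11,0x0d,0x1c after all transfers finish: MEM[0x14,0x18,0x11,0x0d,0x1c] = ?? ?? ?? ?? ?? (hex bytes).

#0 dst[0x14+4] := {0xec,0x10,0x11,0xb4}
#1 dst[0x1a+4] := {0xe5,0x49,0x8e,0x71}
#2 dst[0x14+7] := {0xe5,0x49,0x8e,0x71,0x91,0xcd,0x24}
#3 dst[0x10+7] := {0xe5,0x49,0x8e,0x71,0x91,0xcd,0x24}
#4 dst[0x1b+3] := {0x91,0xcd,0x24}
query mem[0x14]=0x91, mem[0x18]=0x91, mem[0x11]=0x49, mem[0x0d]=0xe5, mem[0x1c]=0xcd

MEM[0x14,0x18,0x11,0x0d,0x1c] = 91 91 49 e5 cd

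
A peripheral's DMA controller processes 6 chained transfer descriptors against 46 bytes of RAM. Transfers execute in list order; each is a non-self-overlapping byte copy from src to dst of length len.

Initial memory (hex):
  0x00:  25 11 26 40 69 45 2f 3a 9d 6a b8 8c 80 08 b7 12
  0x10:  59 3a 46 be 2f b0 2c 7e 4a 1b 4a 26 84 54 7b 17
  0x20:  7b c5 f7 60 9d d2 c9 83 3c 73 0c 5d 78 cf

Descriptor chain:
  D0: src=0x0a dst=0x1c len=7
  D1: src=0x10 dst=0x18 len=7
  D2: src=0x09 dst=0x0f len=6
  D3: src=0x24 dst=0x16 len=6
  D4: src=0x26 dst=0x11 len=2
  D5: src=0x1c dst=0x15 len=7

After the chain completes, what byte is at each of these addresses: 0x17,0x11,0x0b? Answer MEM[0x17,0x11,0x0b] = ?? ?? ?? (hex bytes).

MEM[0x17,0x11,0x0b] = 2c c9 8c

  after D0: wrote 7B at 0x1c = b88c8008b71259
  after D1: wrote 7B at 0x18 = 593a46be2fb02c
  after D2: wrote 6B at 0x0f = 6ab88c8008b7
  after D3: wrote 6B at 0x16 = 9dd2c9833c73
  after D4: wrote 2B at 0x11 = c983
  after D5: wrote 7B at 0x15 = 2fb02c08b71259
query mem[0x17]=0x2c, mem[0x11]=0xc9, mem[0x0b]=0x8c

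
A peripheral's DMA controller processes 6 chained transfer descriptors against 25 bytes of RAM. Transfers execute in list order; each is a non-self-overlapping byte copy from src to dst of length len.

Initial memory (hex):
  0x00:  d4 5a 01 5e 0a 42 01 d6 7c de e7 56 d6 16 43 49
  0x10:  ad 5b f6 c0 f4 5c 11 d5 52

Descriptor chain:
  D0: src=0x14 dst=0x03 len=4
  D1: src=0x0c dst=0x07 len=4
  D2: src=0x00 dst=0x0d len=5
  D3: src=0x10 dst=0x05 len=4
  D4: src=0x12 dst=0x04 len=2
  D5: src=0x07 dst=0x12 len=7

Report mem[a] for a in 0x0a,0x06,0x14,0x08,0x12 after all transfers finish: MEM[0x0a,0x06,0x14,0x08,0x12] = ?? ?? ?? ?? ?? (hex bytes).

[0] 0x14->0x03 len=4 : f4 5c 11 d5
[1] 0x0c->0x07 len=4 : d6 16 43 49
[2] 0x00->0x0d len=5 : d4 5a 01 f4 5c
[3] 0x10->0x05 len=4 : f4 5c f6 c0
[4] 0x12->0x04 len=2 : f6 c0
[5] 0x07->0x12 len=7 : f6 c0 43 49 56 d6 d4
query mem[0x0a]=0x49, mem[0x06]=0x5c, mem[0x14]=0x43, mem[0x08]=0xc0, mem[0x12]=0xf6

MEM[0x0a,0x06,0x14,0x08,0x12] = 49 5c 43 c0 f6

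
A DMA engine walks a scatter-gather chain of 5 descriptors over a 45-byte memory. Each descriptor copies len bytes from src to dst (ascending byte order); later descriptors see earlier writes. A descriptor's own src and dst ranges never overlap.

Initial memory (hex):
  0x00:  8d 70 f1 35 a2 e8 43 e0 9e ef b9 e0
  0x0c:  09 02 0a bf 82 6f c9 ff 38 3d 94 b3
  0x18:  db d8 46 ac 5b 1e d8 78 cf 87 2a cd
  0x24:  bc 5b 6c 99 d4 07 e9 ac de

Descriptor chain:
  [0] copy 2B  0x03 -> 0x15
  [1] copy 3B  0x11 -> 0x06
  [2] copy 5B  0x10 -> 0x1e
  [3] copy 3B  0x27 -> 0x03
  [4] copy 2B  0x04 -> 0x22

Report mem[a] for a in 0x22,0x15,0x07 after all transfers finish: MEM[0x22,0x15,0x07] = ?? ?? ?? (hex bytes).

#0 dst[0x15+2] := {0x35,0xa2}
#1 dst[0x06+3] := {0x6f,0xc9,0xff}
#2 dst[0x1e+5] := {0x82,0x6f,0xc9,0xff,0x38}
#3 dst[0x03+3] := {0x99,0xd4,0x07}
#4 dst[0x22+2] := {0xd4,0x07}
query mem[0x22]=0xd4, mem[0x15]=0x35, mem[0x07]=0xc9

MEM[0x22,0x15,0x07] = d4 35 c9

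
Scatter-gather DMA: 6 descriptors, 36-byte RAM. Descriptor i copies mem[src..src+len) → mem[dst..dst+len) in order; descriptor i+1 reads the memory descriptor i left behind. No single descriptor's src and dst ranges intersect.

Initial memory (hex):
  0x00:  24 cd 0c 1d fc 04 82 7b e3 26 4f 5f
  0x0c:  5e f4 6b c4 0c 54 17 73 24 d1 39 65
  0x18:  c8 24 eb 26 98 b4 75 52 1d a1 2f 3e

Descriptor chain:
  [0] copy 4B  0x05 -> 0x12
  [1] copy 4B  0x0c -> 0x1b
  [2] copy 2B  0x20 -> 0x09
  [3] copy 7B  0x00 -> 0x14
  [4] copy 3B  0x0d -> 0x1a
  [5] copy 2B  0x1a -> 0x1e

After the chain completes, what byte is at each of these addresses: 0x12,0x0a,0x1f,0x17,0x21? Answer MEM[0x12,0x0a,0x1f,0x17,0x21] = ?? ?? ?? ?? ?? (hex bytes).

#0 dst[0x12+4] := {0x04,0x82,0x7b,0xe3}
#1 dst[0x1b+4] := {0x5e,0xf4,0x6b,0xc4}
#2 dst[0x09+2] := {0x1d,0xa1}
#3 dst[0x14+7] := {0x24,0xcd,0x0c,0x1d,0xfc,0x04,0x82}
#4 dst[0x1a+3] := {0xf4,0x6b,0xc4}
#5 dst[0x1e+2] := {0xf4,0x6b}
query mem[0x12]=0x04, mem[0x0a]=0xa1, mem[0x1f]=0x6b, mem[0x17]=0x1d, mem[0x21]=0xa1

MEM[0x12,0x0a,0x1f,0x17,0x21] = 04 a1 6b 1d a1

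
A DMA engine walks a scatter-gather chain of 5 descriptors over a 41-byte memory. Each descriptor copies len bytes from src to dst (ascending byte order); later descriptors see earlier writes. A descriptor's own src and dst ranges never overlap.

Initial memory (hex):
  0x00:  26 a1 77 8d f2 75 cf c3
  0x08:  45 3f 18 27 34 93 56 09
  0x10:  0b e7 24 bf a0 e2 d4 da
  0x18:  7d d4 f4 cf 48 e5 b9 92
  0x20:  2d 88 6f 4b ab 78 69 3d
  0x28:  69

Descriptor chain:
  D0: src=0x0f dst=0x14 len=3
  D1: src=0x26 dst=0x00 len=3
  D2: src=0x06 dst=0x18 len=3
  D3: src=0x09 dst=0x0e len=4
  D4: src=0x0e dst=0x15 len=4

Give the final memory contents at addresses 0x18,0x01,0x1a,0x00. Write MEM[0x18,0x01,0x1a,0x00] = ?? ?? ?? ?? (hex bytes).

MEM[0x18,0x01,0x1a,0x00] = 34 3d 45 69

#0 dst[0x14+3] := {0x09,0x0b,0xe7}
#1 dst[0x00+3] := {0x69,0x3d,0x69}
#2 dst[0x18+3] := {0xcf,0xc3,0x45}
#3 dst[0x0e+4] := {0x3f,0x18,0x27,0x34}
#4 dst[0x15+4] := {0x3f,0x18,0x27,0x34}
query mem[0x18]=0x34, mem[0x01]=0x3d, mem[0x1a]=0x45, mem[0x00]=0x69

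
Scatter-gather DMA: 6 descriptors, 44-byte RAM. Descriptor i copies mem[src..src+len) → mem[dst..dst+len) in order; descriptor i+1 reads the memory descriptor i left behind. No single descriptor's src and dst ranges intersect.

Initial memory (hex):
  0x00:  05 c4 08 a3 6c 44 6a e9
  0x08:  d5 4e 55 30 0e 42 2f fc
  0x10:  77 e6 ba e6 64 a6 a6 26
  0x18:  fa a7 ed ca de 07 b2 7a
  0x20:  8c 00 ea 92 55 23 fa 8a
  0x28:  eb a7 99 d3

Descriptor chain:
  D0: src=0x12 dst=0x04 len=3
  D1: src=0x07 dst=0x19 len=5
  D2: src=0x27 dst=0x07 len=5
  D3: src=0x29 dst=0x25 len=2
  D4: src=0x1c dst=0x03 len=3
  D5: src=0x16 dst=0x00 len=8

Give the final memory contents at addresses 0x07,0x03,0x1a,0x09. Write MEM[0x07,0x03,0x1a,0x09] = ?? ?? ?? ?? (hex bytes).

#0 dst[0x04+3] := {0xba,0xe6,0x64}
#1 dst[0x19+5] := {0xe9,0xd5,0x4e,0x55,0x30}
#2 dst[0x07+5] := {0x8a,0xeb,0xa7,0x99,0xd3}
#3 dst[0x25+2] := {0xa7,0x99}
#4 dst[0x03+3] := {0x55,0x30,0xb2}
#5 dst[0x00+8] := {0xa6,0x26,0xfa,0xe9,0xd5,0x4e,0x55,0x30}
query mem[0x07]=0x30, mem[0x03]=0xe9, mem[0x1a]=0xd5, mem[0x09]=0xa7

MEM[0x07,0x03,0x1a,0x09] = 30 e9 d5 a7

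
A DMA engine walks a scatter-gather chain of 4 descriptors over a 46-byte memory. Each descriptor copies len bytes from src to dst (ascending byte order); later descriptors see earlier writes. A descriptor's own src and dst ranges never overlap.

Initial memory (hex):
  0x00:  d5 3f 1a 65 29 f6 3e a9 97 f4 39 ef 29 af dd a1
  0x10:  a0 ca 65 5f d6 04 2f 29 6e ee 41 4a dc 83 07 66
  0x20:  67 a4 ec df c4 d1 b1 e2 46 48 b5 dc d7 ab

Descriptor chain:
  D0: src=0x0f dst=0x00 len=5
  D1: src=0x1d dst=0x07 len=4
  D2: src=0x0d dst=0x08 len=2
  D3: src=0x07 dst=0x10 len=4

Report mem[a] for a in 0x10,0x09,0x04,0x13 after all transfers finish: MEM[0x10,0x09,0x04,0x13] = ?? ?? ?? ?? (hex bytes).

MEM[0x10,0x09,0x04,0x13] = 83 dd 5f 67

[0] 0x0f->0x00 len=5 : a1 a0 ca 65 5f
[1] 0x1d->0x07 len=4 : 83 07 66 67
[2] 0x0d->0x08 len=2 : af dd
[3] 0x07->0x10 len=4 : 83 af dd 67
query mem[0x10]=0x83, mem[0x09]=0xdd, mem[0x04]=0x5f, mem[0x13]=0x67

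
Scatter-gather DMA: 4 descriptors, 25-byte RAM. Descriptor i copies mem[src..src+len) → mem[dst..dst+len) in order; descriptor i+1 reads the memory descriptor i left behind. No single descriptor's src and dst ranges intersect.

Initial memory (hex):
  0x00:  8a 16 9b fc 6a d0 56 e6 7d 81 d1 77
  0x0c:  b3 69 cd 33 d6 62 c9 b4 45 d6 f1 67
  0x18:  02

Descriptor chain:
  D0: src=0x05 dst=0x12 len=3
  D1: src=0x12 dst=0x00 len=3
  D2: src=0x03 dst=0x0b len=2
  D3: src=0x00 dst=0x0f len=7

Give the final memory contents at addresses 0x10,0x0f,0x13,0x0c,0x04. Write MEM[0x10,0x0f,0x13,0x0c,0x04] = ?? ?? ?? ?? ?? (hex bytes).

#0 dst[0x12+3] := {0xd0,0x56,0xe6}
#1 dst[0x00+3] := {0xd0,0x56,0xe6}
#2 dst[0x0b+2] := {0xfc,0x6a}
#3 dst[0x0f+7] := {0xd0,0x56,0xe6,0xfc,0x6a,0xd0,0x56}
query mem[0x10]=0x56, mem[0x0f]=0xd0, mem[0x13]=0x6a, mem[0x0c]=0x6a, mem[0x04]=0x6a

MEM[0x10,0x0f,0x13,0x0c,0x04] = 56 d0 6a 6a 6a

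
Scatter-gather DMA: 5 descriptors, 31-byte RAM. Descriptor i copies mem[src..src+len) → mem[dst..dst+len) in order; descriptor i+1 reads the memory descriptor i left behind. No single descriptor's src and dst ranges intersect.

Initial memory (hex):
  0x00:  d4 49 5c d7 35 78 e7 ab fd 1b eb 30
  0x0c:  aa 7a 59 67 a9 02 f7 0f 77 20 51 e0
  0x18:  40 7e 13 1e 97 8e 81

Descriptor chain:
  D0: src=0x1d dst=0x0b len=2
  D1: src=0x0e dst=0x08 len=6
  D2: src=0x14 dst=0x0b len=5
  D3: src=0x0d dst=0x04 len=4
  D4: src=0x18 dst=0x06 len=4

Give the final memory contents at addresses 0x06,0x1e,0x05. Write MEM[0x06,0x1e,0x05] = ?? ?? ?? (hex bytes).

  after D0: wrote 2B at 0x0b = 8e81
  after D1: wrote 6B at 0x08 = 5967a902f70f
  after D2: wrote 5B at 0x0b = 772051e040
  after D3: wrote 4B at 0x04 = 51e040a9
  after D4: wrote 4B at 0x06 = 407e131e
query mem[0x06]=0x40, mem[0x1e]=0x81, mem[0x05]=0xe0

MEM[0x06,0x1e,0x05] = 40 81 e0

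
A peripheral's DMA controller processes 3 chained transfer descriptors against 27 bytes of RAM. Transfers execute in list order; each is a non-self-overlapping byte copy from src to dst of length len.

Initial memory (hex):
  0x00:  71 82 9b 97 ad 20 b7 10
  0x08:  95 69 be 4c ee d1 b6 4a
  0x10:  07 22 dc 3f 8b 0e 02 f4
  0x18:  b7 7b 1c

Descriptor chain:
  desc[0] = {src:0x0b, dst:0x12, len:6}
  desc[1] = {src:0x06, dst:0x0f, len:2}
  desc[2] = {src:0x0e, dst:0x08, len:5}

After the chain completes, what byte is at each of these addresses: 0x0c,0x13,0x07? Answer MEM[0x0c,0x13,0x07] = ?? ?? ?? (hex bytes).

#0 dst[0x12+6] := {0x4c,0xee,0xd1,0xb6,0x4a,0x07}
#1 dst[0x0f+2] := {0xb7,0x10}
#2 dst[0x08+5] := {0xb6,0xb7,0x10,0x22,0x4c}
query mem[0x0c]=0x4c, mem[0x13]=0xee, mem[0x07]=0x10

MEM[0x0c,0x13,0x07] = 4c ee 10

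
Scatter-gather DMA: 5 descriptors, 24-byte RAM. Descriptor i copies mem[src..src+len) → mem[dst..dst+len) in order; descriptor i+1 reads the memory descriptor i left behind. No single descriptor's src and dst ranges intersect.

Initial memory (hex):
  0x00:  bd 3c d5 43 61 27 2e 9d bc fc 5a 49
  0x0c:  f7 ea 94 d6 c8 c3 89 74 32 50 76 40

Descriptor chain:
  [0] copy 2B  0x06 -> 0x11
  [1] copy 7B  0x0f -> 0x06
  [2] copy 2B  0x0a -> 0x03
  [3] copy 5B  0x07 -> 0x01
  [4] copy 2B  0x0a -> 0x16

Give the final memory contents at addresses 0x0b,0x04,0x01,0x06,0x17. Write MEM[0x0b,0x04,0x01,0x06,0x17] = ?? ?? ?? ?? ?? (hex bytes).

MEM[0x0b,0x04,0x01,0x06,0x17] = 32 74 c8 d6 32

D0: mem[0x11..0x12] <- [2e 9d]
D1: mem[0x06..0x0c] <- [d6 c8 2e 9d 74 32 50]
D2: mem[0x03..0x04] <- [74 32]
D3: mem[0x01..0x05] <- [c8 2e 9d 74 32]
D4: mem[0x16..0x17] <- [74 32]
query mem[0x0b]=0x32, mem[0x04]=0x74, mem[0x01]=0xc8, mem[0x06]=0xd6, mem[0x17]=0x32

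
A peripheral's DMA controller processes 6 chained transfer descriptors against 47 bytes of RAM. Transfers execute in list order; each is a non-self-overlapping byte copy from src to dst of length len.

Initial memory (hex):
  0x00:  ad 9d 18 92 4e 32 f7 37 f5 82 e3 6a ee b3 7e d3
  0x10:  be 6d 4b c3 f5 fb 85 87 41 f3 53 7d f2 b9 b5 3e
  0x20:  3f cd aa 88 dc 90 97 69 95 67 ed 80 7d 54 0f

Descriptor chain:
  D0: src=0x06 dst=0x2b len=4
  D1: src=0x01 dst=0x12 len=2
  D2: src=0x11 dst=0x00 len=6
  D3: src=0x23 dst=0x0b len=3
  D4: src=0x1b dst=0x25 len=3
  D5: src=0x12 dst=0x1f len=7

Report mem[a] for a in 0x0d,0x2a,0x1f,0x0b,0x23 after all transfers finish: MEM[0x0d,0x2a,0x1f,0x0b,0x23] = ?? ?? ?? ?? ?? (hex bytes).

D0: mem[0x2b..0x2e] <- [f7 37 f5 82]
D1: mem[0x12..0x13] <- [9d 18]
D2: mem[0x00..0x05] <- [6d 9d 18 f5 fb 85]
D3: mem[0x0b..0x0d] <- [88 dc 90]
D4: mem[0x25..0x27] <- [7d f2 b9]
D5: mem[0x1f..0x25] <- [9d 18 f5 fb 85 87 41]
query mem[0x0d]=0x90, mem[0x2a]=0xed, mem[0x1f]=0x9d, mem[0x0b]=0x88, mem[0x23]=0x85

MEM[0x0d,0x2a,0x1f,0x0b,0x23] = 90 ed 9d 88 85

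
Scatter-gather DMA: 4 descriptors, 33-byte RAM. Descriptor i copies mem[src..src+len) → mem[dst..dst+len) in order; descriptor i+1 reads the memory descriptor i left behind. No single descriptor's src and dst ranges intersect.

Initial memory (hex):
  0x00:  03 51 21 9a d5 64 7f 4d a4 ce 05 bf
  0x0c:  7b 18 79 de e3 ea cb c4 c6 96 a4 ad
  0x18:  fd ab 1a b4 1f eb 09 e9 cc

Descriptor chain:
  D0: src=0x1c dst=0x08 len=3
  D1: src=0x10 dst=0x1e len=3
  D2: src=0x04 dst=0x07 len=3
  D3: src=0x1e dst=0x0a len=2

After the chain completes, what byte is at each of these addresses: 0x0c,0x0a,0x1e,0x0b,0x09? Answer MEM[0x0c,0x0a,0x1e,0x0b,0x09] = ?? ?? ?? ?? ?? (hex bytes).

#0 dst[0x08+3] := {0x1f,0xeb,0x09}
#1 dst[0x1e+3] := {0xe3,0xea,0xcb}
#2 dst[0x07+3] := {0xd5,0x64,0x7f}
#3 dst[0x0a+2] := {0xe3,0xea}
query mem[0x0c]=0x7b, mem[0x0a]=0xe3, mem[0x1e]=0xe3, mem[0x0b]=0xea, mem[0x09]=0x7f

MEM[0x0c,0x0a,0x1e,0x0b,0x09] = 7b e3 e3 ea 7f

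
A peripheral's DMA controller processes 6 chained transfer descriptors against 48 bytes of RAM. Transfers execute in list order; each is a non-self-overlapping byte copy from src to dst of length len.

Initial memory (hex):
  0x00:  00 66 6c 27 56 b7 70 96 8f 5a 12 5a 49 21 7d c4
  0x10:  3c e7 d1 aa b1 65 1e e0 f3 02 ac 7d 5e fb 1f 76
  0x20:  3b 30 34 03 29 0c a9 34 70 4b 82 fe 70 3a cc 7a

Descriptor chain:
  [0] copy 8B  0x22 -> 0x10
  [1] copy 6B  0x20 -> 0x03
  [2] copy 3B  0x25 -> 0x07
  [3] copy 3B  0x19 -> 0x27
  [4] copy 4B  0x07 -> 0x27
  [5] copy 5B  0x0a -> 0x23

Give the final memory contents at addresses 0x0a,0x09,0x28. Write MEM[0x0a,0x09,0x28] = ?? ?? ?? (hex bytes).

MEM[0x0a,0x09,0x28] = 12 34 a9

D0: mem[0x10..0x17] <- [34 03 29 0c a9 34 70 4b]
D1: mem[0x03..0x08] <- [3b 30 34 03 29 0c]
D2: mem[0x07..0x09] <- [0c a9 34]
D3: mem[0x27..0x29] <- [02 ac 7d]
D4: mem[0x27..0x2a] <- [0c a9 34 12]
D5: mem[0x23..0x27] <- [12 5a 49 21 7d]
query mem[0x0a]=0x12, mem[0x09]=0x34, mem[0x28]=0xa9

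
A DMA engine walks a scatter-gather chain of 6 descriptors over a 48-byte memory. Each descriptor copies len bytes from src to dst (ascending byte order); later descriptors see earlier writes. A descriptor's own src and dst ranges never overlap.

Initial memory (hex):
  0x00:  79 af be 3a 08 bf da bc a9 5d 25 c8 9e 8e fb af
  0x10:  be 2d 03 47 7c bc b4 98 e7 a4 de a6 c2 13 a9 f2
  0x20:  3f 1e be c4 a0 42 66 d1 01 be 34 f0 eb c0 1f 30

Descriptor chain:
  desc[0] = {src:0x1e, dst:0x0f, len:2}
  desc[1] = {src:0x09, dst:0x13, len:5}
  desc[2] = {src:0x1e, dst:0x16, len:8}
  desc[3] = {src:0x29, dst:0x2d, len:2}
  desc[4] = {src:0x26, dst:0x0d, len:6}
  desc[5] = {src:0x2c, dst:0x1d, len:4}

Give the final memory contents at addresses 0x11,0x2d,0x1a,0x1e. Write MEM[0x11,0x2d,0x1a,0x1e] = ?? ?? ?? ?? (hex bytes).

[0] 0x1e->0x0f len=2 : a9 f2
[1] 0x09->0x13 len=5 : 5d 25 c8 9e 8e
[2] 0x1e->0x16 len=8 : a9 f2 3f 1e be c4 a0 42
[3] 0x29->0x2d len=2 : be 34
[4] 0x26->0x0d len=6 : 66 d1 01 be 34 f0
[5] 0x2c->0x1d len=4 : eb be 34 30
query mem[0x11]=0x34, mem[0x2d]=0xbe, mem[0x1a]=0xbe, mem[0x1e]=0xbe

MEM[0x11,0x2d,0x1a,0x1e] = 34 be be be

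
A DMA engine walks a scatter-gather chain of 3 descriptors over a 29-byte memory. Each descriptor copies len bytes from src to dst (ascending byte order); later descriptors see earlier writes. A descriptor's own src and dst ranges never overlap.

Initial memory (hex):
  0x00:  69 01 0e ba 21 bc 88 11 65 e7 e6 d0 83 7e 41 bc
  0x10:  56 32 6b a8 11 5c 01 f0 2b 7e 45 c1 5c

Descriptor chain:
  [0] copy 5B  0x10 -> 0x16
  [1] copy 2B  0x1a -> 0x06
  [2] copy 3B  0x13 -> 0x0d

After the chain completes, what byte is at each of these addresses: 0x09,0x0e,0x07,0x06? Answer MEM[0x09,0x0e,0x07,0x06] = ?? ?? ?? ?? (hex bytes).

MEM[0x09,0x0e,0x07,0x06] = e7 11 c1 11

[0] 0x10->0x16 len=5 : 56 32 6b a8 11
[1] 0x1a->0x06 len=2 : 11 c1
[2] 0x13->0x0d len=3 : a8 11 5c
query mem[0x09]=0xe7, mem[0x0e]=0x11, mem[0x07]=0xc1, mem[0x06]=0x11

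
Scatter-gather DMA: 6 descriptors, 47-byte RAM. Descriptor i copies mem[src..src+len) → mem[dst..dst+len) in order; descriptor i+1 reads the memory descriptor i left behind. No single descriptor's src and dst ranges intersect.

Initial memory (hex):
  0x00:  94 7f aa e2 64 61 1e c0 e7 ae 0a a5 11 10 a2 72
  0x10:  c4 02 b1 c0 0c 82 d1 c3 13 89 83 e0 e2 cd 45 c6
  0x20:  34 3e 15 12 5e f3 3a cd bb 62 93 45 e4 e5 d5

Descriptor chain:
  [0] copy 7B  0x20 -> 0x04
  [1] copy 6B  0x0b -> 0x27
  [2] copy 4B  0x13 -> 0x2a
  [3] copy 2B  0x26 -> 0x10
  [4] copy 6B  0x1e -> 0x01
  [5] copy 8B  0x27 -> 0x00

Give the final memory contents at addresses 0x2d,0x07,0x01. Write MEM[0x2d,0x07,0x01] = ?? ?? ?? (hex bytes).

MEM[0x2d,0x07,0x01] = d1 d5 11

  after D0: wrote 7B at 0x04 = 343e15125ef33a
  after D1: wrote 6B at 0x27 = a51110a272c4
  after D2: wrote 4B at 0x2a = c00c82d1
  after D3: wrote 2B at 0x10 = 3aa5
  after D4: wrote 6B at 0x01 = 45c6343e1512
  after D5: wrote 8B at 0x00 = a51110c00c82d1d5
query mem[0x2d]=0xd1, mem[0x07]=0xd5, mem[0x01]=0x11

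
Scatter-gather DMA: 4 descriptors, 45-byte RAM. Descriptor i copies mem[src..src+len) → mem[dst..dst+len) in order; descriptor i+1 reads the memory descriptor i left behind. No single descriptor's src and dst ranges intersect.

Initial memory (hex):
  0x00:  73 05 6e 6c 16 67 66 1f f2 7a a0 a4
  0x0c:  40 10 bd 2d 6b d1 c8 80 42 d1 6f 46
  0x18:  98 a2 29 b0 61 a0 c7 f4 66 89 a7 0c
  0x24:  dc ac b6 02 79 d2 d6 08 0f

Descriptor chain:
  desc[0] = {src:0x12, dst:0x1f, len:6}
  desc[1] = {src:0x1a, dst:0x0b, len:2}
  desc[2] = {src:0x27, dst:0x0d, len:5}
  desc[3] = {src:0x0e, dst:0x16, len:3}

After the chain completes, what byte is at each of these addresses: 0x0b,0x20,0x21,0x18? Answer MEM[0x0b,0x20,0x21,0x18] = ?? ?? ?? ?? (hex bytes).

MEM[0x0b,0x20,0x21,0x18] = 29 80 42 d6

[0] 0x12->0x1f len=6 : c8 80 42 d1 6f 46
[1] 0x1a->0x0b len=2 : 29 b0
[2] 0x27->0x0d len=5 : 02 79 d2 d6 08
[3] 0x0e->0x16 len=3 : 79 d2 d6
query mem[0x0b]=0x29, mem[0x20]=0x80, mem[0x21]=0x42, mem[0x18]=0xd6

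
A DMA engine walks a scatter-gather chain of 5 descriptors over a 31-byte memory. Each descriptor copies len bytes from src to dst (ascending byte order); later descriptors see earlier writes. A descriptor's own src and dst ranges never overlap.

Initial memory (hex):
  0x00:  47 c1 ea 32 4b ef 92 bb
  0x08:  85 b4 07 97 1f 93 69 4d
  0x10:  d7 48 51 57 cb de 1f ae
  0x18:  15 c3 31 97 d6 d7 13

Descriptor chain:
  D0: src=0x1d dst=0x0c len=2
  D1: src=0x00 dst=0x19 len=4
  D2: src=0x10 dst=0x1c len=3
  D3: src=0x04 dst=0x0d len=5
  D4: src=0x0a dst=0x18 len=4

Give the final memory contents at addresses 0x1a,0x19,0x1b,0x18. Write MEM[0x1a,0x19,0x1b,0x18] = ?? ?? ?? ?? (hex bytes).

MEM[0x1a,0x19,0x1b,0x18] = d7 97 4b 07

#0 dst[0x0c+2] := {0xd7,0x13}
#1 dst[0x19+4] := {0x47,0xc1,0xea,0x32}
#2 dst[0x1c+3] := {0xd7,0x48,0x51}
#3 dst[0x0d+5] := {0x4b,0xef,0x92,0xbb,0x85}
#4 dst[0x18+4] := {0x07,0x97,0xd7,0x4b}
query mem[0x1a]=0xd7, mem[0x19]=0x97, mem[0x1b]=0x4b, mem[0x18]=0x07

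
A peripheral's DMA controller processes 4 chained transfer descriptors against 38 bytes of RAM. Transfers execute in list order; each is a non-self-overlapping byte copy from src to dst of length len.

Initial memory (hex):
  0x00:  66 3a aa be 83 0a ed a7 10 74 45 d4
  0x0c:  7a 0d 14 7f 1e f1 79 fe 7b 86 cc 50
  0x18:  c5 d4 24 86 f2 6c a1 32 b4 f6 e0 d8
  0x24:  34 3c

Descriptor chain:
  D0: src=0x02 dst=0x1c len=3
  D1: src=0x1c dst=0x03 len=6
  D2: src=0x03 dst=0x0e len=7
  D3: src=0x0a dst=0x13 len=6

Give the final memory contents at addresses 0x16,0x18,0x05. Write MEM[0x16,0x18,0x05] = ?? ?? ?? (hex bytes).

MEM[0x16,0x18,0x05] = 0d be 83

D0: mem[0x1c..0x1e] <- [aa be 83]
D1: mem[0x03..0x08] <- [aa be 83 32 b4 f6]
D2: mem[0x0e..0x14] <- [aa be 83 32 b4 f6 74]
D3: mem[0x13..0x18] <- [45 d4 7a 0d aa be]
query mem[0x16]=0x0d, mem[0x18]=0xbe, mem[0x05]=0x83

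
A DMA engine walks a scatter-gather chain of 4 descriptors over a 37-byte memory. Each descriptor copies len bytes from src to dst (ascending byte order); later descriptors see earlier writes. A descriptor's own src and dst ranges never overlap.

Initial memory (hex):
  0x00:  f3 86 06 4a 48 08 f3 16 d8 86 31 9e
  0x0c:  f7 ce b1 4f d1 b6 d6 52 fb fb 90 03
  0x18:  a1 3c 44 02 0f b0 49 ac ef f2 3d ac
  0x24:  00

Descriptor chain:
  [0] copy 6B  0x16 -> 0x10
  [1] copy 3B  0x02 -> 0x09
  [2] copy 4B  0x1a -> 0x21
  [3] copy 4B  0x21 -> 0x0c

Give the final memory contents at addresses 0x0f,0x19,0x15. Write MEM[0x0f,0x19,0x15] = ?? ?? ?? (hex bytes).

#0 dst[0x10+6] := {0x90,0x03,0xa1,0x3c,0x44,0x02}
#1 dst[0x09+3] := {0x06,0x4a,0x48}
#2 dst[0x21+4] := {0x44,0x02,0x0f,0xb0}
#3 dst[0x0c+4] := {0x44,0x02,0x0f,0xb0}
query mem[0x0f]=0xb0, mem[0x19]=0x3c, mem[0x15]=0x02

MEM[0x0f,0x19,0x15] = b0 3c 02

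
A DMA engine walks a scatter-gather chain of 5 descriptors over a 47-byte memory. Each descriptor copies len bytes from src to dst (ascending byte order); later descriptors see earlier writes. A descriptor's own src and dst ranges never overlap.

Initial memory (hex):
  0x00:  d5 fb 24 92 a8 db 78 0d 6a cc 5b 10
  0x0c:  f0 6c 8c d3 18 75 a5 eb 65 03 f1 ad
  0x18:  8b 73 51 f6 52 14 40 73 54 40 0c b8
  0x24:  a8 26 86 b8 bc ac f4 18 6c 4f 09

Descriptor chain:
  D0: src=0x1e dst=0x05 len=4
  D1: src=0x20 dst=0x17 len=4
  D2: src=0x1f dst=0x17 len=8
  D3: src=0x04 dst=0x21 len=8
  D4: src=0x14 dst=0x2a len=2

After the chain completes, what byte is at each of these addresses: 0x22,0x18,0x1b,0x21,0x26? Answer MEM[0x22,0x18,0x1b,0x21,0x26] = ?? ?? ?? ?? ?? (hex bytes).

  after D0: wrote 4B at 0x05 = 40735440
  after D1: wrote 4B at 0x17 = 54400cb8
  after D2: wrote 8B at 0x17 = 7354400cb8a82686
  after D3: wrote 8B at 0x21 = a840735440cc5b10
  after D4: wrote 2B at 0x2a = 6503
query mem[0x22]=0x40, mem[0x18]=0x54, mem[0x1b]=0xb8, mem[0x21]=0xa8, mem[0x26]=0xcc

MEM[0x22,0x18,0x1b,0x21,0x26] = 40 54 b8 a8 cc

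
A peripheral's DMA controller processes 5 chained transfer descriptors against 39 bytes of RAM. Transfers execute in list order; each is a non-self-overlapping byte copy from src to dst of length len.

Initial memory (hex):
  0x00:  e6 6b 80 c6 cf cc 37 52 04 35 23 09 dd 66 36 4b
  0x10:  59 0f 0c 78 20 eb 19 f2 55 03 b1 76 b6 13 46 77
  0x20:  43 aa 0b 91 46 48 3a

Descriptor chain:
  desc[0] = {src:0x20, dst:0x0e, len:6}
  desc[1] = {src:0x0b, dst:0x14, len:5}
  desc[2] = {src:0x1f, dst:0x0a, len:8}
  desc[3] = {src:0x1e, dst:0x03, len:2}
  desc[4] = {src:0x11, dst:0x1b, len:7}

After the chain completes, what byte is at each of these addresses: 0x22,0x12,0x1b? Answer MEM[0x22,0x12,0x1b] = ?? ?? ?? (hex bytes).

MEM[0x22,0x12,0x1b] = 0b 46 3a

[0] 0x20->0x0e len=6 : 43 aa 0b 91 46 48
[1] 0x0b->0x14 len=5 : 09 dd 66 43 aa
[2] 0x1f->0x0a len=8 : 77 43 aa 0b 91 46 48 3a
[3] 0x1e->0x03 len=2 : 46 77
[4] 0x11->0x1b len=7 : 3a 46 48 09 dd 66 43
query mem[0x22]=0x0b, mem[0x12]=0x46, mem[0x1b]=0x3a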